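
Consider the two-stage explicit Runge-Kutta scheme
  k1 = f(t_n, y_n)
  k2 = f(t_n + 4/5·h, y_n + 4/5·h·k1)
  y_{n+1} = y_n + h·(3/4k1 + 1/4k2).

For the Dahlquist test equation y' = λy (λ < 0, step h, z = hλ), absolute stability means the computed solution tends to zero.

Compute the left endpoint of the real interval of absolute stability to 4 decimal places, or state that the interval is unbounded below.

Test eqn y'=λy, z=hλ:
  k1=λy_n ⇒ h·k1=z·y_n;  k2=λ(1+4/5z)y_n ⇒ h·k2=z(1+4/5z)y_n
  y_{n+1}/y_n = 1 + 3/4z + 1/4z(1+4/5z) = 1 + z + 1/5z²
  Hence R(z) = 1 + z + 1/5z².

Find x<0 with |R(x)|<1.
x=-0.6: |R|=0.4720
R=1: x+1/5x²=0 ⇒ x=−5=-5.0000; min R=1−1/(4·1/5)=-0.2500>−1
Confirm numerically:
  x=-4.912: |R|=0.91355 <1
  x=-2.778: |R|=0.23454 <1
  x=-2.665: |R|=0.24455 <1
  x=-2.507: |R|=0.24999 <1
  x=-5.407: |R|=1.44013 >1
  x=-5.193: |R|=1.20045 >1
Interval (-5.0000, 0).

z* = -5.0000.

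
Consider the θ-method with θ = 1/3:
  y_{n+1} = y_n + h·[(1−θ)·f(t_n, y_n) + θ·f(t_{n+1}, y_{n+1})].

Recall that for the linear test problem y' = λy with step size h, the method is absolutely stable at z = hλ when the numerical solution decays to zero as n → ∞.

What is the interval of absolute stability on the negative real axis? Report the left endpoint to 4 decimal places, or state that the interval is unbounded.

Test eqn y'=λy, z=hλ:
  y_{n+1} = y_n + z·[2/3·y_n + 1/3·y_{n+1}] ⇒ (1 − 1/3z)y_{n+1} = (1 + 2/3z)y_n
  so R(z) = (1 + 2/3z)/(1 − 1/3z).

Find x<0 with |R(x)|<1.
x=-0.6: |R|=0.5000
R=−1: 1+2/3x = −1+1/3x ⇒ -1/3x=2 ⇒ x=2/(-1/3)=-6.0000
Confirm numerically:
  x=-4.760: |R|=0.84021 <1
  x=-4.552: |R|=0.80826 <1
  x=-4.224: |R|=0.75415 <1
  x=-6.563: |R|=1.05887 >1
  x=-6.495: |R|=1.05213 >1
Stable set (-6.0000, 0).

(-6.0000, 0).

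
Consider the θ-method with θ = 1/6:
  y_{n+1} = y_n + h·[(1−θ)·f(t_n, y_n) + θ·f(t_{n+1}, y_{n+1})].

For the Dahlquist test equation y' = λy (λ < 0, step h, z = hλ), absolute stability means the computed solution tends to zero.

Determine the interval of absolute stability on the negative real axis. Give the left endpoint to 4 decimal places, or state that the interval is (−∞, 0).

(-3.0000, 0).

Test eqn y'=λy, z=hλ:
  y_{n+1} = y_n + z·[5/6·y_n + 1/6·y_{n+1}] ⇒ (1 − 1/6z)y_{n+1} = (1 + 5/6z)y_n
  ⇒ R(z) = (1 + 5/6z)/(1 − 1/6z).

Find x<0 with |R(x)|<1.
x=-1.73: |R|=0.3428
R=−1: 1+5/6x = −1+1/6x ⇒ -2/3x=2 ⇒ x=2/(-2/3)=-3.0000
Confirm numerically:
  x=-2.766: |R|=0.89322 <1
  x=-2.235: |R|=0.62842 <1
  x=-1.235: |R|=0.02419 <1
  x=-3.476: |R|=1.20093 >1
  x=-3.309: |R|=1.13277 >1
  x=-3.193: |R|=1.08398 >1
Interval (-3.0000, 0).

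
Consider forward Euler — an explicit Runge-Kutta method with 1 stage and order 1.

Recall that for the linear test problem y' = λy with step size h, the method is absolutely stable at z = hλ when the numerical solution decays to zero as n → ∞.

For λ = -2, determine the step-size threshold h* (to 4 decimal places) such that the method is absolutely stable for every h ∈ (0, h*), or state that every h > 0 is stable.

(-2.0000,0); λ=-2 ⇒ h* = 1.0000.

With y'=λy (z=hλ):
  order 1, 1-stage ⇒ R(z)=1+z
  (e.g. R(-0.9)=0.10000, |R|=0.10000)

Need |R(x)|<1, x<0.
x=-0.9: |R|=0.1000
|R(-2.03)|=1.0300 |R(-1.26)|=0.2600 |R(-0.99)|=0.0100
Bisect:
  x_lo=-2.8794 |R|=1.8794  x_hi=-0.3950 |R|=0.6050
  mid=-1.63723 |R|=0.63723 →hi
  mid=-2.25832 |R|=1.25832 →lo
  mid=-1.94777 |R|=0.94777 →hi
  mid=-2.10305 |R|=1.10305 →lo
  mid=-2.02541 |R|=1.02541 →lo
  mid=-1.98659 |R|=0.98659 →hi
  mid=-2.00600 |R|=1.00600 →lo
  mid=-1.99630 |R|=0.99630 →hi
  mid=-2.00115 |R|=1.00115 →lo
  mid=-1.99872 |R|=0.99872 →hi
  ...
  [-2.00009,-1.99994] ⇒ x*=-2.0000
So |R|<1 on (-2.0000, 0).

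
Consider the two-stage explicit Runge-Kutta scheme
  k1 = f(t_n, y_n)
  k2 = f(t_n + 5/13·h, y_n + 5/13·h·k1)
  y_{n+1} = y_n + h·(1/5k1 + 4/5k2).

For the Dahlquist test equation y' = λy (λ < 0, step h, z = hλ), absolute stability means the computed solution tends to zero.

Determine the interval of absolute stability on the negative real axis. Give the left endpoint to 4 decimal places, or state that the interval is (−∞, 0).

(-3.2500, 0).

With y'=λy (z=hλ):
  k1=λy_n ⇒ h·k1=z·y_n;  k2=λ(1+5/13z)y_n ⇒ h·k2=z(1+5/13z)y_n
  y_{n+1}/y_n = 1 + 1/5z + 4/5z(1+5/13z) = 1 + z + 4/13z²
  R(z) = 1 + z + 4/13z².

Find x<0 with |R(x)|<1.
x=-1.42: |R|=0.2004
R=1: x+4/13x²=0 ⇒ x=−13/4=-3.2500; min R=1−1/(4·4/13)=0.1875>−1
Confirm numerically:
  x=-3.204: |R|=0.95465 <1
  x=-2.023: |R|=0.23624 <1
  x=-1.820: |R|=0.19920 <1
  x=-1.457: |R|=0.19618 <1
  x=-3.709: |R|=1.52382 >1
  x=-3.673: |R|=1.47806 >1
Stable set (-3.2500, 0).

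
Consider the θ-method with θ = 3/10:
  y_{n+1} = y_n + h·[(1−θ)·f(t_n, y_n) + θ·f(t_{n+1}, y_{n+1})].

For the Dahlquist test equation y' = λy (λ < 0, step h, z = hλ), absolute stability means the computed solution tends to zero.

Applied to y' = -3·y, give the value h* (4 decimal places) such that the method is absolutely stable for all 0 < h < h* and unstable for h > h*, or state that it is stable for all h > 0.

On y'=λy, z=hλ:
  y_{n+1} = y_n + z·[7/10·y_n + 3/10·y_{n+1}] ⇒ (1 − 3/10z)y_{n+1} = (1 + 7/10z)y_n
  R(z) = (1 + 7/10z)/(1 − 3/10z).

Solve |R(x)|<1 on ℝ⁻.
x=-0.46: |R|=0.5958
R=−1: 1+7/10x = −1+3/10x ⇒ -2/5x=2 ⇒ x=2/(-2/5)=-5.0000
Confirm numerically:
  x=-4.660: |R|=0.94329 <1
  x=-4.387: |R|=0.89413 <1
  x=-3.695: |R|=0.75243 <1
  x=-5.541: |R|=1.08128 >1
  x=-5.073: |R|=1.01158 >1
So |R|<1 on (-5.0000, 0).

(-5.0000,0); λ=-3 ⇒ h* = (5)/3 = 1.6667.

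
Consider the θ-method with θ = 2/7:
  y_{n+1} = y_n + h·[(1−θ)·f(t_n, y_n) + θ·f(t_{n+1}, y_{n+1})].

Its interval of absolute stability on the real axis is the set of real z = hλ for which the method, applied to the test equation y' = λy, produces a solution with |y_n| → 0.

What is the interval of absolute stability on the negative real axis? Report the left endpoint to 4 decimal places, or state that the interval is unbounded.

Test eqn y'=λy, z=hλ:
  y_{n+1} = y_n + z·[5/7·y_n + 2/7·y_{n+1}] ⇒ (1 − 2/7z)y_{n+1} = (1 + 5/7z)y_n
  so R(z) = (1 + 5/7z)/(1 − 2/7z).

Boundary: |R(x)|=1, x<0.
x=-1.69: |R|=0.1397
R=−1: 1+5/7x = −1+2/7x ⇒ -3/7x=2 ⇒ x=2/(-3/7)=-4.6667
Confirm numerically:
  x=-4.352: |R|=0.93989 <1
  x=-3.148: |R|=0.65734 <1
  x=-2.925: |R|=0.59339 <1
  x=-4.765: |R|=1.01785 >1
  x=-4.712: |R|=1.00828 >1
Interval (-4.6667, 0).

(-4.6667, 0).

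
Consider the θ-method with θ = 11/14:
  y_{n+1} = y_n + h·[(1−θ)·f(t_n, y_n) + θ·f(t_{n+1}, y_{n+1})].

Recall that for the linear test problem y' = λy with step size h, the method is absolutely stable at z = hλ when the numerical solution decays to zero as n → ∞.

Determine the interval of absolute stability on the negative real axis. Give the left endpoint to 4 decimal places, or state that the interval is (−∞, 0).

With y'=λy (z=hλ):
  y_{n+1} = y_n + z·[3/14·y_n + 11/14·y_{n+1}] ⇒ (1 − 11/14z)y_{n+1} = (1 + 3/14z)y_n
  Hence R(z) = (1 + 3/14z)/(1 − 11/14z).

Boundary: |R(x)|=1, x<0.
x=-1.41: |R|=0.3311
x=-2: |R|=0.2222
x=-10: |R|=0.1290
x=-100: |R|=0.2567
θ=11/14≥1/2 ⇒ |1+3/14x|<|1−11/14x| ∀x<0 ⇒ interval (−∞,0).

interval (−∞, 0).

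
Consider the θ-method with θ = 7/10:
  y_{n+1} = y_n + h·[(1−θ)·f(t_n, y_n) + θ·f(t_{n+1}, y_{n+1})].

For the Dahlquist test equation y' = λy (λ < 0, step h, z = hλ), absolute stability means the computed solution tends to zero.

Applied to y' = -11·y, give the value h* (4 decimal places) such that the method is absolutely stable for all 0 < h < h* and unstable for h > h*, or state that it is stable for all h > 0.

unbounded; (−∞, 0). Any h>0 works for λ=-11.

On y'=λy, z=hλ:
  y_{n+1} = y_n + z·[3/10·y_n + 7/10·y_{n+1}] ⇒ (1 − 7/10z)y_{n+1} = (1 + 3/10z)y_n
  R(z) = (1 + 3/10z)/(1 − 7/10z).

Boundary: |R(x)|=1, x<0.
x=-1.4: |R|=0.2929
x=-2: |R|=0.1667
x=-10: |R|=0.2500
x=-100: |R|=0.4085
θ=7/10≥1/2 ⇒ |1+3/10x|<|1−7/10x| ∀x<0 ⇒ unbounded interval.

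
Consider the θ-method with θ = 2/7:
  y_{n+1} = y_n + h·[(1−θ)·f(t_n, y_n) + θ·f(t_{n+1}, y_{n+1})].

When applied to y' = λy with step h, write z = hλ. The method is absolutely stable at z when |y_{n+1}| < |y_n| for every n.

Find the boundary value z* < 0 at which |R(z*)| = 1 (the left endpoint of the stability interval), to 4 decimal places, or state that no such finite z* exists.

left endpoint -4.6667.

On y'=λy, z=hλ:
  y_{n+1} = y_n + z·[5/7·y_n + 2/7·y_{n+1}] ⇒ (1 − 2/7z)y_{n+1} = (1 + 5/7z)y_n
  R(z) = (1 + 5/7z)/(1 − 2/7z).

Need |R(x)|<1, x<0.
x=-1.21: |R|=0.1008
R=−1: 1+5/7x = −1+2/7x ⇒ -3/7x=2 ⇒ x=2/(-3/7)=-4.6667
Confirm numerically:
  x=-4.401: |R|=0.94956 <1
  x=-3.884: |R|=0.84101 <1
  x=-3.501: |R|=0.75025 <1
  x=-5.076: |R|=1.07160 >1
  x=-4.971: |R|=1.05389 >1
So |R|<1 on (-4.6667, 0).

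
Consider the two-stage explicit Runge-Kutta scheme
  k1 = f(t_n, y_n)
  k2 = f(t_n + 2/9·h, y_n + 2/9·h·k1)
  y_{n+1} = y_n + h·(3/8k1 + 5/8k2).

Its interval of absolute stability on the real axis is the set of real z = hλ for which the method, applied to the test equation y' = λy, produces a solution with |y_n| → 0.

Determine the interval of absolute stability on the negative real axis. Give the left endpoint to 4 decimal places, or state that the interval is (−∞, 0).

z∈(-7.2000,0).

Test eqn y'=λy, z=hλ:
  k1=λy_n ⇒ h·k1=z·y_n;  k2=λ(1+2/9z)y_n ⇒ h·k2=z(1+2/9z)y_n
  y_{n+1}/y_n = 1 + 3/8z + 5/8z(1+2/9z) = 1 + z + 5/36z²
  so R(z) = 1 + z + 5/36z².

Boundary: |R(x)|=1, x<0.
x=-0.39: |R|=0.6311
R=1: x+5/36x²=0 ⇒ x=−36/5=-7.2000; min R=1−1/(4·5/36)=-0.8000>−1
Confirm numerically:
  x=-6.951: |R|=0.75961 <1
  x=-6.193: |R|=0.13384 <1
  x=-4.088: |R|=0.76692 <1
  x=-3.619: |R|=0.79995 <1
  x=-7.777: |R|=1.62324 >1
  x=-7.490: |R|=1.30168 >1
  x=-7.327: |R|=1.12924 >1
Stable set (-7.2000, 0).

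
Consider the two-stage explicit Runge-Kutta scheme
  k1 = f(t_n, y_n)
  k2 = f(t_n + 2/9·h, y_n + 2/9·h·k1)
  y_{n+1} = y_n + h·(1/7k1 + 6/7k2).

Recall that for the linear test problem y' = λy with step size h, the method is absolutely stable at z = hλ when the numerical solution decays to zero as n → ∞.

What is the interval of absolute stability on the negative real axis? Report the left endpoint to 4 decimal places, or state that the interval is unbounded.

z∈(-5.2500,0).

With y'=λy (z=hλ):
  k1=λy_n ⇒ h·k1=z·y_n;  k2=λ(1+2/9z)y_n ⇒ h·k2=z(1+2/9z)y_n
  y_{n+1}/y_n = 1 + 1/7z + 6/7z(1+2/9z) = 1 + z + 4/21z²
  Hence R(z) = 1 + z + 4/21z².

Need |R(x)|<1, x<0.
x=-1.21: |R|=0.0689
R=1: x+4/21x²=0 ⇒ x=−21/4=-5.2500; min R=1−1/(4·4/21)=-0.3125>−1
Confirm numerically:
  x=-4.563: |R|=0.40290 <1
  x=-4.155: |R|=0.13339 <1
  x=-3.622: |R|=0.12316 <1
  x=-3.255: |R|=0.23690 <1
  x=-5.754: |R|=1.55238 >1
  x=-5.314: |R|=1.06478 >1
Interval (-5.2500, 0).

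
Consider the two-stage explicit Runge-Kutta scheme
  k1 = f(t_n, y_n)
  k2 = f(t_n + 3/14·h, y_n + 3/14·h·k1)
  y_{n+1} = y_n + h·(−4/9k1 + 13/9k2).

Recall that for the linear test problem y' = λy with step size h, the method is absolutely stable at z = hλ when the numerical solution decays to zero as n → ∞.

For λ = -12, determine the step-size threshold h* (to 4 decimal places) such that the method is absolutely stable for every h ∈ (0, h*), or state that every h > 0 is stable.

(-3.2308,0); λ=-12 ⇒ h* = (42/13)/12 = 0.2692.

With y'=λy (z=hλ):
  k1=λy_n ⇒ h·k1=z·y_n;  k2=λ(1+3/14z)y_n ⇒ h·k2=z(1+3/14z)y_n
  y_{n+1}/y_n = 1 − 4/9z + 13/9z(1+3/14z) = 1 + z + 13/42z²
  Hence R(z) = 1 + z + 13/42z².

Boundary: |R(x)|=1, x<0.
x=-0.98: |R|=0.3173
R=1: x+13/42x²=0 ⇒ x=−42/13=-3.2308; min R=1−1/(4·13/42)=0.1923>−1
Confirm numerically:
  x=-3.193: |R|=0.96267 <1
  x=-1.849: |R|=0.20920 <1
  x=-1.825: |R|=0.20591 <1
  x=-3.728: |R|=1.57376 >1
  x=-3.613: |R|=1.42745 >1
  x=-3.504: |R|=1.29634 >1
Interval (-3.2308, 0).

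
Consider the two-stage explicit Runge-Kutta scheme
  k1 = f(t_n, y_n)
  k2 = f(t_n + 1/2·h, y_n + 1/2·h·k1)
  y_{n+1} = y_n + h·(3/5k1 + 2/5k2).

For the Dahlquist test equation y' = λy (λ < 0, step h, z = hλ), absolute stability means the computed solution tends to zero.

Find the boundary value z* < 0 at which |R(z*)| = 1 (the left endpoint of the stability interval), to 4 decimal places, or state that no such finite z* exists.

left endpoint -5.0000.

On y'=λy, z=hλ:
  k1=λy_n ⇒ h·k1=z·y_n;  k2=λ(1+1/2z)y_n ⇒ h·k2=z(1+1/2z)y_n
  y_{n+1}/y_n = 1 + 3/5z + 2/5z(1+1/2z) = 1 + z + 1/5z²
  so R(z) = 1 + z + 1/5z².

Boundary: |R(x)|=1, x<0.
x=-0.93: |R|=0.2430
R=1: x+1/5x²=0 ⇒ x=−5=-5.0000; min R=1−1/(4·1/5)=-0.2500>−1
Confirm numerically:
  x=-4.966: |R|=0.96623 <1
  x=-4.863: |R|=0.86675 <1
  x=-2.790: |R|=0.23318 <1
  x=-2.218: |R|=0.23410 <1
  x=-5.442: |R|=1.48107 >1
  x=-5.365: |R|=1.39165 >1
  x=-5.069: |R|=1.06995 >1
Stable set (-5.0000, 0).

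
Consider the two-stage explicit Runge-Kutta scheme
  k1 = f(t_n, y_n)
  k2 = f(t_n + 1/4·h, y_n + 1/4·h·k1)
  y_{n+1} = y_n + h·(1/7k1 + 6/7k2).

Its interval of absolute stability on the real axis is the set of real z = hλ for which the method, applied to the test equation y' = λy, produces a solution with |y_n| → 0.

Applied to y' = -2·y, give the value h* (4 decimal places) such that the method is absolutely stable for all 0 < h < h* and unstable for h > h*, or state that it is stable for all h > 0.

(-4.6667,0); λ=-2 ⇒ h* = (14/3)/2 = 2.3333.

On y'=λy, z=hλ:
  k1=λy_n ⇒ h·k1=z·y_n;  k2=λ(1+1/4z)y_n ⇒ h·k2=z(1+1/4z)y_n
  y_{n+1}/y_n = 1 + 1/7z + 6/7z(1+1/4z) = 1 + z + 3/14z²
  so R(z) = 1 + z + 3/14z².

Find x<0 with |R(x)|<1.
x=-0.91: |R|=0.2675
R=1: x+3/14x²=0 ⇒ x=−14/3=-4.6667; min R=1−1/(4·3/14)=-0.1667>−1
Confirm numerically:
  x=-3.681: |R|=0.22252 <1
  x=-3.507: |R|=0.12851 <1
  x=-3.207: |R|=0.00310 <1
  x=-5.200: |R|=1.59429 >1
  x=-5.145: |R|=1.52736 >1
Interval (-4.6667, 0).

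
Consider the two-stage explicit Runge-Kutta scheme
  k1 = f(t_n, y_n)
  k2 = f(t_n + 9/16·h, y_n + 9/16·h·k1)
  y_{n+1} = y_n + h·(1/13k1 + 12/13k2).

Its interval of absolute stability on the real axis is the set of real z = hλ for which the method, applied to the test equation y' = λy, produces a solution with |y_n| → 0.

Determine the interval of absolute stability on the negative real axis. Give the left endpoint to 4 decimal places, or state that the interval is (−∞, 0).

With y'=λy (z=hλ):
  k1=λy_n ⇒ h·k1=z·y_n;  k2=λ(1+9/16z)y_n ⇒ h·k2=z(1+9/16z)y_n
  y_{n+1}/y_n = 1 + 1/13z + 12/13z(1+9/16z) = 1 + z + 27/52z²
  so R(z) = 1 + z + 27/52z².

Boundary: |R(x)|=1, x<0.
x=-1.32: |R|=0.5847
R=1: x+27/52x²=0 ⇒ x=−52/27=-1.9259; min R=1−1/(4·27/52)=0.5185>−1
Confirm numerically:
  x=-1.365: |R|=0.60244 <1
  x=-1.364: |R|=0.60203 <1
  x=-1.253: |R|=0.56220 <1
  x=-0.877: |R|=0.52236 <1
  x=-2.206: |R|=1.32080 >1
  x=-2.186: |R|=1.29519 >1
  x=-1.964: |R|=1.03883 >1
Interval (-1.9259, 0).

(-1.9259, 0).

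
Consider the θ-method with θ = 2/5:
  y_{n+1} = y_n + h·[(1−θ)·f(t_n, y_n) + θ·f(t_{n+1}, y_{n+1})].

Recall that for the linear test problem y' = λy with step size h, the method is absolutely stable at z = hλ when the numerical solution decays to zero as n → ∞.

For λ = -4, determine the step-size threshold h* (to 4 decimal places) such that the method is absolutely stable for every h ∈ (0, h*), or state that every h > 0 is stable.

(-10.0000,0); λ=-4 ⇒ h* = (10)/4 = 2.5000.

With y'=λy (z=hλ):
  y_{n+1} = y_n + z·[3/5·y_n + 2/5·y_{n+1}] ⇒ (1 − 2/5z)y_{n+1} = (1 + 3/5z)y_n
  Hence R(z) = (1 + 3/5z)/(1 − 2/5z).

Find x<0 with |R(x)|<1.
x=-1.25: |R|=0.1667
R=−1: 1+3/5x = −1+2/5x ⇒ -1/5x=2 ⇒ x=2/(-1/5)=-10.0000
Confirm numerically:
  x=-8.277: |R|=0.92006 <1
  x=-7.460: |R|=0.87249 <1
  x=-4.577: |R|=0.61686 <1
  x=-10.154: |R|=1.00609 >1
  x=-10.105: |R|=1.00417 >1
Interval (-10.0000, 0).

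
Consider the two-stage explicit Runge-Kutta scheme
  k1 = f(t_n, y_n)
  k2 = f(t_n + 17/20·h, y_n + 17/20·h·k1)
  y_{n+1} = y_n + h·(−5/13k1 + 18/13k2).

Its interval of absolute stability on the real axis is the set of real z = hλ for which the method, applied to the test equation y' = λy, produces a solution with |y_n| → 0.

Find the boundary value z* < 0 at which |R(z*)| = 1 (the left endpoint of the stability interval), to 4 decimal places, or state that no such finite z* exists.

left endpoint -0.8497.

On y'=λy, z=hλ:
  k1=λy_n ⇒ h·k1=z·y_n;  k2=λ(1+17/20z)y_n ⇒ h·k2=z(1+17/20z)y_n
  y_{n+1}/y_n = 1 − 5/13z + 18/13z(1+17/20z) = 1 + z + 153/130z²
  so R(z) = 1 + z + 153/130z².

Find x<0 with |R(x)|<1.
x=-0.44: |R|=0.7879
R=1: x+153/130x²=0 ⇒ x=−130/153=-0.8497; min R=1−1/(4·153/130)=0.7876>−1
Confirm numerically:
  x=-0.725: |R|=0.89362 <1
  x=-0.660: |R|=0.85267 <1
  x=-0.615: |R|=0.83014 <1
  x=-1.435: |R|=1.98855 >1
  x=-1.183: |R|=1.46409 >1
  x=-1.092: |R|=1.31144 >1
Interval (-0.8497, 0).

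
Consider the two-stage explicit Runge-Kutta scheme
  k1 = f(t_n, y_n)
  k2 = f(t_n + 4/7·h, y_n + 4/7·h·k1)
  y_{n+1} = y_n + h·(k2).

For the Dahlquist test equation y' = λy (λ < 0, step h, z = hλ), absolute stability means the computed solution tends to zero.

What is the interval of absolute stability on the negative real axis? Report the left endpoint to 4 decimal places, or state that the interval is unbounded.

With y'=λy (z=hλ):
  k1=λy_n ⇒ h·k1=z·y_n;  k2=λ(1+4/7z)y_n ⇒ h·k2=z(1+4/7z)y_n
  y_{n+1}/y_n = 1 + z(1+4/7z) = 1 + z + 4/7z²
  so R(z) = 1 + z + 4/7z².

Need |R(x)|<1, x<0.
x=-0.72: |R|=0.5762
R=1: x+4/7x²=0 ⇒ x=−7/4=-1.7500; min R=1−1/(4·4/7)=0.5625>−1
Confirm numerically:
  x=-1.448: |R|=0.75012 <1
  x=-1.322: |R|=0.67668 <1
  x=-0.928: |R|=0.56411 <1
  x=-0.878: |R|=0.56251 <1
  x=-2.278: |R|=1.68731 >1
  x=-2.192: |R|=1.55364 >1
  x=-1.978: |R|=1.25771 >1
Interval (-1.7500, 0).

(-1.7500, 0).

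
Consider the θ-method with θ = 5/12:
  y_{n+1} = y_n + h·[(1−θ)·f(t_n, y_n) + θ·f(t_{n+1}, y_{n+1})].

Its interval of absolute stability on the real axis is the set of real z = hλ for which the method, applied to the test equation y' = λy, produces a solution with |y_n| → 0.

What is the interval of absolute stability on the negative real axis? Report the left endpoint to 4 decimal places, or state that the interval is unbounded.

(-12.0000, 0).

Test eqn y'=λy, z=hλ:
  y_{n+1} = y_n + z·[7/12·y_n + 5/12·y_{n+1}] ⇒ (1 − 5/12z)y_{n+1} = (1 + 7/12z)y_n
  R(z) = (1 + 7/12z)/(1 − 5/12z).

Find x<0 with |R(x)|<1.
x=-1.03: |R|=0.2793
R=−1: 1+7/12x = −1+5/12x ⇒ -1/6x=2 ⇒ x=2/(-1/6)=-12.0000
Confirm numerically:
  x=-11.592: |R|=0.98834 <1
  x=-10.454: |R|=0.95189 <1
  x=-6.262: |R|=0.73503 <1
  x=-5.191: |R|=0.64121 <1
  x=-12.194: |R|=1.00532 >1
  x=-12.150: |R|=1.00412 >1
  x=-12.081: |R|=1.00224 >1
Stable set (-12.0000, 0).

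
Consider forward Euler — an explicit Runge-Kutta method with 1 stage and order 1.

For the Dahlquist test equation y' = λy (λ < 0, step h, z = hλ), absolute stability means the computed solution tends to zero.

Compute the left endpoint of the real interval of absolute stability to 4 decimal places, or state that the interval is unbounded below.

On y'=λy, z=hλ:
  order 1, 1-stage ⇒ R(z)=1+z
  (e.g. R(-1.41)=-0.41000, |R|=0.41000)

Boundary: |R(x)|=1, x<0.
x=-1.41: |R|=0.4100
|R(-1.86)|=0.8600 |R(-1.73)|=0.7300 |R(-1.47)|=0.4700
Bisect:
  x_lo=-2.8620 |R|=1.8620  x_hi=-0.2519 |R|=0.7481
  mid=-1.55697 |R|=0.55697 →hi
  mid=-2.20950 |R|=1.20950 →lo
  mid=-1.88324 |R|=0.88324 →hi
  mid=-2.04637 |R|=1.04637 →lo
  mid=-1.96480 |R|=0.96480 →hi
  mid=-2.00558 |R|=1.00558 →lo
  mid=-1.98519 |R|=0.98519 →hi
  ...
  [-2.00001,-1.99985] ⇒ x*=-2.0000
So |R|<1 on (-2.0000, 0).

z* = -2.0000.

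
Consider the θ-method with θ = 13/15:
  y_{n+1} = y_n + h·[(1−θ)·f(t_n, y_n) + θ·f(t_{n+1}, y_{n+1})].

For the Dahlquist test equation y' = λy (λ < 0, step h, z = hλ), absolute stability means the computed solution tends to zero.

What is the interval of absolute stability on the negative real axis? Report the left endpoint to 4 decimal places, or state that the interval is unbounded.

Test eqn y'=λy, z=hλ:
  y_{n+1} = y_n + z·[2/15·y_n + 13/15·y_{n+1}] ⇒ (1 − 13/15z)y_{n+1} = (1 + 2/15z)y_n
  R(z) = (1 + 2/15z)/(1 − 13/15z).

Find x<0 with |R(x)|<1.
x=-0.89: |R|=0.4976
x=-2: |R|=0.2683
x=-10: |R|=0.0345
x=-100: |R|=0.1407
θ=13/15≥1/2 ⇒ |1+2/15x|<|1−13/15x| ∀x<0 ⇒ stable on all of ℝ⁻.

(−∞, 0) — no finite endpoint.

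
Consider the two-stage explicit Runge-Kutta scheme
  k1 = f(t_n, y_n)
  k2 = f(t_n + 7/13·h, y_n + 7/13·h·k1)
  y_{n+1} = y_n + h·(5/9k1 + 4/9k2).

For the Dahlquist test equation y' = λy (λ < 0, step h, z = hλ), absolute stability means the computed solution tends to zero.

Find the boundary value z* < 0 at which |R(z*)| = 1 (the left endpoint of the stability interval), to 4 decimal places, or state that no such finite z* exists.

left endpoint -4.1786.

Test eqn y'=λy, z=hλ:
  k1=λy_n ⇒ h·k1=z·y_n;  k2=λ(1+7/13z)y_n ⇒ h·k2=z(1+7/13z)y_n
  y_{n+1}/y_n = 1 + 5/9z + 4/9z(1+7/13z) = 1 + z + 28/117z²
  Hence R(z) = 1 + z + 28/117z².

Boundary: |R(x)|=1, x<0.
x=-0.42: |R|=0.6222
R=1: x+28/117x²=0 ⇒ x=−117/28=-4.1786; min R=1−1/(4·28/117)=-0.0446>−1
Confirm numerically:
  x=-3.416: |R|=0.37659 <1
  x=-2.348: |R|=0.02862 <1
  x=-2.260: |R|=0.03767 <1
  x=-4.353: |R|=1.18171 >1
  x=-4.245: |R|=1.06748 >1
So |R|<1 on (-4.1786, 0).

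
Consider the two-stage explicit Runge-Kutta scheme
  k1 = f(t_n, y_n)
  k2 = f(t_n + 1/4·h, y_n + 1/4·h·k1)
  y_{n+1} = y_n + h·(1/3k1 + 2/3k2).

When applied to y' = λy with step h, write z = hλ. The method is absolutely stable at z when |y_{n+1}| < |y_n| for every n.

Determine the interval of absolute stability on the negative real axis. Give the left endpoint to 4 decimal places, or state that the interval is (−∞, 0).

z∈(-6.0000,0).

On y'=λy, z=hλ:
  k1=λy_n ⇒ h·k1=z·y_n;  k2=λ(1+1/4z)y_n ⇒ h·k2=z(1+1/4z)y_n
  y_{n+1}/y_n = 1 + 1/3z + 2/3z(1+1/4z) = 1 + z + 1/6z²
  so R(z) = 1 + z + 1/6z².

Boundary: |R(x)|=1, x<0.
x=-1.34: |R|=0.0407
R=1: x+1/6x²=0 ⇒ x=−6=-6.0000; min R=1−1/(4·1/6)=-0.5000>−1
Confirm numerically:
  x=-5.930: |R|=0.93082 <1
  x=-4.648: |R|=0.04735 <1
  x=-4.348: |R|=0.19715 <1
  x=-2.564: |R|=0.46832 <1
  x=-6.410: |R|=1.43802 >1
  x=-6.271: |R|=1.28324 >1
  x=-6.109: |R|=1.11098 >1
So |R|<1 on (-6.0000, 0).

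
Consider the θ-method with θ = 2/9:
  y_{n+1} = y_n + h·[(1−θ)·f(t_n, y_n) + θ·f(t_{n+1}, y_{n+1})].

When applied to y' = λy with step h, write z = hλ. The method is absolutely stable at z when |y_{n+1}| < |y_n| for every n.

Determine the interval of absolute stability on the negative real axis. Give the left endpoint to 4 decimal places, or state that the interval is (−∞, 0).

z∈(-3.6000,0).

With y'=λy (z=hλ):
  y_{n+1} = y_n + z·[7/9·y_n + 2/9·y_{n+1}] ⇒ (1 − 2/9z)y_{n+1} = (1 + 7/9z)y_n
  ⇒ R(z) = (1 + 7/9z)/(1 − 2/9z).

Find x<0 with |R(x)|<1.
x=-0.33: |R|=0.6925
R=−1: 1+7/9x = −1+2/9x ⇒ -5/9x=2 ⇒ x=2/(-5/9)=-3.6000
Confirm numerically:
  x=-1.995: |R|=0.38222 <1
  x=-1.684: |R|=0.22542 <1
  x=-1.555: |R|=0.15566 <1
  x=-1.517: |R|=0.13454 <1
  x=-4.090: |R|=1.14261 >1
  x=-4.019: |R|=1.12296 >1
  x=-3.701: |R|=1.03079 >1
So |R|<1 on (-3.6000, 0).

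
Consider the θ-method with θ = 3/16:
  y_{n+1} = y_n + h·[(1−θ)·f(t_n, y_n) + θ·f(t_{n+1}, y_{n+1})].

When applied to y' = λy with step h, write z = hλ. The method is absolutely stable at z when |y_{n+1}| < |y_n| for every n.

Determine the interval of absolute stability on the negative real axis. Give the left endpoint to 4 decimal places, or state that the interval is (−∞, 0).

(-3.2000, 0).

Test eqn y'=λy, z=hλ:
  y_{n+1} = y_n + z·[13/16·y_n + 3/16·y_{n+1}] ⇒ (1 − 3/16z)y_{n+1} = (1 + 13/16z)y_n
  R(z) = (1 + 13/16z)/(1 − 3/16z).

Need |R(x)|<1, x<0.
x=-0.32: |R|=0.6981
R=−1: 1+13/16x = −1+3/16x ⇒ -5/8x=2 ⇒ x=2/(-5/8)=-3.2000
Confirm numerically:
  x=-2.977: |R|=0.91055 <1
  x=-2.547: |R|=0.72378 <1
  x=-2.025: |R|=0.46772 <1
  x=-1.340: |R|=0.07093 <1
  x=-3.723: |R|=1.19250 >1
  x=-3.649: |R|=1.16662 >1
Interval (-3.2000, 0).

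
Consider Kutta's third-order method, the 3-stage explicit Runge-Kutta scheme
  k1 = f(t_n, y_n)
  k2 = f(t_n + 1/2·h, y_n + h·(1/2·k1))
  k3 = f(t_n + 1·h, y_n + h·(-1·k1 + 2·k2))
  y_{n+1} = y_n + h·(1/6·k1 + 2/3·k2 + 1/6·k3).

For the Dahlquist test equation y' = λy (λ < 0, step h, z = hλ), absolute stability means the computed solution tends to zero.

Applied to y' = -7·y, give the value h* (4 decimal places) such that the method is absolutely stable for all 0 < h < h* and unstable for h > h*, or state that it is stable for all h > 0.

(-2.5127,0); λ=-7 ⇒ h* = 0.3590.

Set f=λy, z=hλ:
  order 3, 3-stage ⇒ R(z)=1+z+z^2/2+z^3/6
  (e.g. R(-0.95)=0.35835, |R|=0.35835)

Solve |R(x)|<1 on ℝ⁻.
x=-0.95: |R|=0.3584
|R(-1.82)|=0.1686 |R(-1.67)|=0.0518 |R(-1.54)|=0.0371
Bisect:
  x_lo=-2.8581 |R|=1.6648  x_hi=-0.2457 |R|=0.7820
  mid=-1.55190 |R|=0.02937 →hi
  mid=-2.20498 |R|=0.56076 →hi
  mid=-2.53152 |R|=1.03114 →lo
  mid=-2.36825 |R|=0.77771 →hi
  mid=-2.44989 |R|=0.89960 →hi
  mid=-2.49070 |R|=0.96413 →hi
  mid=-2.51111 |R|=0.99732 →hi
  mid=-2.52132 |R|=1.01415 →lo
  mid=-2.51622 |R|=1.00572 →lo
  ...
  [-2.51287,-2.51271] ⇒ x*=-2.5127
Interval (-2.5127, 0).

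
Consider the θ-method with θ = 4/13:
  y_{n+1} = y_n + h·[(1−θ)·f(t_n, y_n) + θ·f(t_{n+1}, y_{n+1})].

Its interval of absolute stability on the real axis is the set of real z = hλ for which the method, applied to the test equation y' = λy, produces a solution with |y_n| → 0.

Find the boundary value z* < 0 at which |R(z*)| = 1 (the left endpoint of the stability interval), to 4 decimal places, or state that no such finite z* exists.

Test eqn y'=λy, z=hλ:
  y_{n+1} = y_n + z·[9/13·y_n + 4/13·y_{n+1}] ⇒ (1 − 4/13z)y_{n+1} = (1 + 9/13z)y_n
  so R(z) = (1 + 9/13z)/(1 − 4/13z).

Solve |R(x)|<1 on ℝ⁻.
x=-0.75: |R|=0.3906
R=−1: 1+9/13x = −1+4/13x ⇒ -5/13x=2 ⇒ x=2/(-5/13)=-5.2000
Confirm numerically:
  x=-4.697: |R|=0.92088 <1
  x=-4.483: |R|=0.88410 <1
  x=-2.772: |R|=0.49601 <1
  x=-2.454: |R|=0.39823 <1
  x=-5.673: |R|=1.06626 >1
  x=-5.443: |R|=1.03494 >1
  x=-5.278: |R|=1.01143 >1
So |R|<1 on (-5.2000, 0).

z* = -5.2000.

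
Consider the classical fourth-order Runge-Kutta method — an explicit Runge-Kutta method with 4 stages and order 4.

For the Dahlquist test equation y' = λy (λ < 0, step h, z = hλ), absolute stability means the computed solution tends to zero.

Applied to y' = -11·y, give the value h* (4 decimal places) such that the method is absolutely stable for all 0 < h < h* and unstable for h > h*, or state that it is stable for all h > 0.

Test eqn y'=λy, z=hλ:
  order 4, 4-stage ⇒ R(z)=1+z+z^2/2+z^3/6+z^4/24
  (e.g. R(-0.58)=0.56040, |R|=0.56040)

Boundary: |R(x)|=1, x<0.
x=-0.58: |R|=0.5604
|R(-2.91)|=1.2049 |R(-1.34)|=0.2911 |R(-1.26)|=0.3054
Bisect:
  x_lo=-3.1806 |R|=1.7791  x_hi=-0.0712 |R|=0.9312
  mid=-1.62594 |R|=0.27070 →hi
  mid=-2.40329 |R|=0.56112 →hi
  mid=-2.79196 |R|=1.01010 →lo
  mid=-2.59763 |R|=0.75201 →hi
  mid=-2.69480 |R|=0.87191 →hi
  mid=-2.74338 |R|=0.93863 →hi
  mid=-2.76767 |R|=0.97376 →hi
  mid=-2.77982 |R|=0.99178 →hi
  mid=-2.78589 |R|=1.00090 →lo
  mid=-2.78286 |R|=0.99633 →hi
  ...
  [-2.78532,-2.78513] ⇒ x*=-2.7853
Interval (-2.7853, 0).

(-2.7853,0); λ=-11 ⇒ h* = 0.2532.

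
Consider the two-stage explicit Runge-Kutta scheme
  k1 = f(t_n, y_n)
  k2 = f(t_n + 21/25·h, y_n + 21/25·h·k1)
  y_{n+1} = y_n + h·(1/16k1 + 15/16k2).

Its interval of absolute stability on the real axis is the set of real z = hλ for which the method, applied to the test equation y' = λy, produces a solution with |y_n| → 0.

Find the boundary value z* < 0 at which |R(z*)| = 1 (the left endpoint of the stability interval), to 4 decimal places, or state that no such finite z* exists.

z* = -1.2698.

Set f=λy, z=hλ:
  k1=λy_n ⇒ h·k1=z·y_n;  k2=λ(1+21/25z)y_n ⇒ h·k2=z(1+21/25z)y_n
  y_{n+1}/y_n = 1 + 1/16z + 15/16z(1+21/25z) = 1 + z + 63/80z²
  ⇒ R(z) = 1 + z + 63/80z².

Boundary: |R(x)|=1, x<0.
x=-0.3: |R|=0.7709
R=1: x+63/80x²=0 ⇒ x=−80/63=-1.2698; min R=1−1/(4·63/80)=0.6825>−1
Confirm numerically:
  x=-1.217: |R|=0.94936 <1
  x=-1.160: |R|=0.89966 <1
  x=-1.031: |R|=0.80608 <1
  x=-0.621: |R|=0.68269 <1
  x=-1.664: |R|=1.51651 >1
  x=-1.658: |R|=1.50681 >1
  x=-1.644: |R|=1.48440 >1
Interval (-1.2698, 0).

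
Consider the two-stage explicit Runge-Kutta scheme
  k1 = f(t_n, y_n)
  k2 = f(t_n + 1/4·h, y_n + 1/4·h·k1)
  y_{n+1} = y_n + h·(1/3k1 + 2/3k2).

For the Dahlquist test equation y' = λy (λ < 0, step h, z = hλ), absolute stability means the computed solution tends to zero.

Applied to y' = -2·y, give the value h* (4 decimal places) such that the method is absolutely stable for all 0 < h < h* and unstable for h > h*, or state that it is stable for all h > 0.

With y'=λy (z=hλ):
  k1=λy_n ⇒ h·k1=z·y_n;  k2=λ(1+1/4z)y_n ⇒ h·k2=z(1+1/4z)y_n
  y_{n+1}/y_n = 1 + 1/3z + 2/3z(1+1/4z) = 1 + z + 1/6z²
  Hence R(z) = 1 + z + 1/6z².

Solve |R(x)|<1 on ℝ⁻.
x=-1.6: |R|=0.1733
R=1: x+1/6x²=0 ⇒ x=−6=-6.0000; min R=1−1/(4·1/6)=-0.5000>−1
Confirm numerically:
  x=-5.242: |R|=0.33776 <1
  x=-5.106: |R|=0.23921 <1
  x=-4.531: |R|=0.10934 <1
  x=-6.451: |R|=1.48490 >1
  x=-6.383: |R|=1.40745 >1
Stable set (-6.0000, 0).

(-6.0000,0); λ=-2 ⇒ h* = (6)/2 = 3.0000.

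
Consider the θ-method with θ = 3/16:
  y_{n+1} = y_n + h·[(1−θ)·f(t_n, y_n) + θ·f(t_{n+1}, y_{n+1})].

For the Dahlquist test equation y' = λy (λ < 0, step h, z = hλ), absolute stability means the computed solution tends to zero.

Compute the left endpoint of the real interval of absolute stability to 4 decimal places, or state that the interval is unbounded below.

left endpoint -3.2000.

Set f=λy, z=hλ:
  y_{n+1} = y_n + z·[13/16·y_n + 3/16·y_{n+1}] ⇒ (1 − 3/16z)y_{n+1} = (1 + 13/16z)y_n
  Hence R(z) = (1 + 13/16z)/(1 − 3/16z).

Find x<0 with |R(x)|<1.
x=-0.85: |R|=0.2668
R=−1: 1+13/16x = −1+3/16x ⇒ -5/8x=2 ⇒ x=2/(-5/8)=-3.2000
Confirm numerically:
  x=-2.142: |R|=0.52823 <1
  x=-2.072: |R|=0.49226 <1
  x=-1.880: |R|=0.39002 <1
  x=-1.702: |R|=0.29025 <1
  x=-3.709: |R|=1.18764 >1
  x=-3.663: |R|=1.17155 >1
Stable set (-3.2000, 0).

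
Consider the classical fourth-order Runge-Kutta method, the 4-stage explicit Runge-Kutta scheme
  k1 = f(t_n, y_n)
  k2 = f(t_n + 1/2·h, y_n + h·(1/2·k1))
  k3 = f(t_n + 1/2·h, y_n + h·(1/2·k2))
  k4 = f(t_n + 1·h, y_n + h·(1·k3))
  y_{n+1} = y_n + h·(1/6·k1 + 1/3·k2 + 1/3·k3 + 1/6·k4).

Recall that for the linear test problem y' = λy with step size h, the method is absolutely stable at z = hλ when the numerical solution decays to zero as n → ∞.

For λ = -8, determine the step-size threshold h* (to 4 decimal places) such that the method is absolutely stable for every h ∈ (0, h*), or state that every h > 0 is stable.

On y'=λy, z=hλ:
  order 4, 4-stage ⇒ R(z)=1+z+z^2/2+z^3/6+z^4/24
  (e.g. R(-1.08)=0.34994, |R|=0.34994)

Solve |R(x)|<1 on ℝ⁻.
x=-1.08: |R|=0.3499
|R(-2.93)|=1.2410 |R(-2.06)|=0.3552 |R(-1.07)|=0.3529
Bisect:
  x_lo=-3.6031 |R|=3.1144  x_hi=-0.0838 |R|=0.9196
  mid=-1.84344 |R|=0.29279 →hi
  mid=-2.72326 |R|=0.91042 →hi
  mid=-3.16316 |R|=1.73608 →lo
  mid=-2.94321 |R|=1.26539 →lo
  mid=-2.83323 |R|=1.07472 →lo
  mid=-2.77824 |R|=0.98942 →hi
  mid=-2.80574 |R|=1.03126 →lo
  mid=-2.79199 |R|=1.01014 →lo
  ...
  [-2.78533,-2.78512] ⇒ x*=-2.7853
Stable set (-2.7853, 0).

(-2.7853,0); λ=-8 ⇒ h* = 0.3482.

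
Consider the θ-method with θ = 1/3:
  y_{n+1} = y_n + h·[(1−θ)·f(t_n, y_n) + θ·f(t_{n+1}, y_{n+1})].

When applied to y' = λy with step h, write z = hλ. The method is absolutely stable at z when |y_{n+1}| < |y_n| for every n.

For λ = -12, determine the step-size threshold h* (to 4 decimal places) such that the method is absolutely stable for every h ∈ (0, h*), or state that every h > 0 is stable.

(-6.0000,0); λ=-12 ⇒ h* = (6)/12 = 0.5000.

With y'=λy (z=hλ):
  y_{n+1} = y_n + z·[2/3·y_n + 1/3·y_{n+1}] ⇒ (1 − 1/3z)y_{n+1} = (1 + 2/3z)y_n
  Hence R(z) = (1 + 2/3z)/(1 − 1/3z).

Find x<0 with |R(x)|<1.
x=-0.76: |R|=0.3936
R=−1: 1+2/3x = −1+1/3x ⇒ -1/3x=2 ⇒ x=2/(-1/3)=-6.0000
Confirm numerically:
  x=-5.600: |R|=0.95349 <1
  x=-5.173: |R|=0.89881 <1
  x=-3.445: |R|=0.60357 <1
  x=-6.256: |R|=1.02766 >1
  x=-6.123: |R|=1.01348 >1
Interval (-6.0000, 0).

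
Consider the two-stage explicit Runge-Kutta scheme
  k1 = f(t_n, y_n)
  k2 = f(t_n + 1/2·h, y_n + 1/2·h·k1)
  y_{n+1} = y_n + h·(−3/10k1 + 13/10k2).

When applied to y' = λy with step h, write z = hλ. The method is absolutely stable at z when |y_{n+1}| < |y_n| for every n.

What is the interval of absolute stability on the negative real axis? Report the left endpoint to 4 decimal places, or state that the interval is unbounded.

Test eqn y'=λy, z=hλ:
  k1=λy_n ⇒ h·k1=z·y_n;  k2=λ(1+1/2z)y_n ⇒ h·k2=z(1+1/2z)y_n
  y_{n+1}/y_n = 1 − 3/10z + 13/10z(1+1/2z) = 1 + z + 13/20z²
  ⇒ R(z) = 1 + z + 13/20z².

Boundary: |R(x)|=1, x<0.
x=-1.46: |R|=0.9255
R=1: x+13/20x²=0 ⇒ x=−20/13=-1.5385; min R=1−1/(4·13/20)=0.6154>−1
Confirm numerically:
  x=-1.463: |R|=0.92824 <1
  x=-1.433: |R|=0.90177 <1
  x=-0.734: |R|=0.61619 <1
  x=-0.657: |R|=0.62357 <1
  x=-2.032: |R|=1.65187 >1
  x=-1.807: |R|=1.31541 >1
  x=-1.675: |R|=1.14866 >1
So |R|<1 on (-1.5385, 0).

(-1.5385, 0).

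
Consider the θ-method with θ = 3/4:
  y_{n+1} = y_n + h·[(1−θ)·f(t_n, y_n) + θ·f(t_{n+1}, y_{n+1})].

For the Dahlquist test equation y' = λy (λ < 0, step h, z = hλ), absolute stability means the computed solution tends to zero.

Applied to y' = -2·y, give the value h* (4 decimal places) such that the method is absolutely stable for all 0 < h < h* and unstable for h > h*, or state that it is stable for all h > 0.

unbounded; (−∞, 0). Any h>0 works for λ=-2.

With y'=λy (z=hλ):
  y_{n+1} = y_n + z·[1/4·y_n + 3/4·y_{n+1}] ⇒ (1 − 3/4z)y_{n+1} = (1 + 1/4z)y_n
  ⇒ R(z) = (1 + 1/4z)/(1 − 3/4z).

Need |R(x)|<1, x<0.
x=-1.17: |R|=0.3768
x=-2: |R|=0.2000
x=-10: |R|=0.1765
x=-100: |R|=0.3158
θ=3/4≥1/2 ⇒ |1+1/4x|<|1−3/4x| ∀x<0 ⇒ stable on all of ℝ⁻.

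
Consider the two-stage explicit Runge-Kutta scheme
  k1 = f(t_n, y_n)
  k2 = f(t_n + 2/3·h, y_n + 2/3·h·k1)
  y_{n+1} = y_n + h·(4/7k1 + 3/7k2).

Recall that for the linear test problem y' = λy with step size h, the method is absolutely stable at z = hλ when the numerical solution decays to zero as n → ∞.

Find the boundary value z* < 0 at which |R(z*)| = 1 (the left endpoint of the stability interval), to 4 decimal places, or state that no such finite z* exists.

With y'=λy (z=hλ):
  k1=λy_n ⇒ h·k1=z·y_n;  k2=λ(1+2/3z)y_n ⇒ h·k2=z(1+2/3z)y_n
  y_{n+1}/y_n = 1 + 4/7z + 3/7z(1+2/3z) = 1 + z + 2/7z²
  Hence R(z) = 1 + z + 2/7z².

Solve |R(x)|<1 on ℝ⁻.
x=-1.73: |R|=0.1251
R=1: x+2/7x²=0 ⇒ x=−7/2=-3.5000; min R=1−1/(4·2/7)=0.1250>−1
Confirm numerically:
  x=-2.551: |R|=0.30831 <1
  x=-2.410: |R|=0.24946 <1
  x=-2.359: |R|=0.23097 <1
  x=-1.655: |R|=0.12758 <1
  x=-3.942: |R|=1.49782 >1
  x=-3.676: |R|=1.18485 >1
Interval (-3.5000, 0).

left endpoint -3.5000.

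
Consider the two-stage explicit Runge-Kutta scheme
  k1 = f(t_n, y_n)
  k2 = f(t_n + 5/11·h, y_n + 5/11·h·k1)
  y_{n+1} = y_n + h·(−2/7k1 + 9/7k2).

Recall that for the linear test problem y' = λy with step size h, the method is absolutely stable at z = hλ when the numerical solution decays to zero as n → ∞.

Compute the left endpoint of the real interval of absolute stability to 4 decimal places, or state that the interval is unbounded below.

left endpoint -1.7111.

With y'=λy (z=hλ):
  k1=λy_n ⇒ h·k1=z·y_n;  k2=λ(1+5/11z)y_n ⇒ h·k2=z(1+5/11z)y_n
  y_{n+1}/y_n = 1 − 2/7z + 9/7z(1+5/11z) = 1 + z + 45/77z²
  so R(z) = 1 + z + 45/77z².

Find x<0 with |R(x)|<1.
x=-1.6: |R|=0.8961
R=1: x+45/77x²=0 ⇒ x=−77/45=-1.7111; min R=1−1/(4·45/77)=0.5722>−1
Confirm numerically:
  x=-1.533: |R|=0.84043 <1
  x=-1.386: |R|=0.73666 <1
  x=-0.720: |R|=0.58296 <1
  x=-2.113: |R|=1.49628 >1
  x=-1.853: |R|=1.15365 >1
  x=-1.750: |R|=1.03977 >1
Interval (-1.7111, 0).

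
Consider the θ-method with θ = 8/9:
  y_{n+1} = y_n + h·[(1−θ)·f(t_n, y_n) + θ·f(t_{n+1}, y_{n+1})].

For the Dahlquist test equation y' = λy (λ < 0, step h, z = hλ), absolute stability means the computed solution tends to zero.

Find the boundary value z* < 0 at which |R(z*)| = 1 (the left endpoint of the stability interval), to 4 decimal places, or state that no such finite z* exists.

(−∞, 0) — no finite endpoint.

Set f=λy, z=hλ:
  y_{n+1} = y_n + z·[1/9·y_n + 8/9·y_{n+1}] ⇒ (1 − 8/9z)y_{n+1} = (1 + 1/9z)y_n
  R(z) = (1 + 1/9z)/(1 − 8/9z).

Find x<0 with |R(x)|<1.
x=-1.03: |R|=0.4623
x=-2: |R|=0.2800
x=-10: |R|=0.0112
x=-100: |R|=0.1125
θ=8/9≥1/2 ⇒ |1+1/9x|<|1−8/9x| ∀x<0 ⇒ stable on all of ℝ⁻.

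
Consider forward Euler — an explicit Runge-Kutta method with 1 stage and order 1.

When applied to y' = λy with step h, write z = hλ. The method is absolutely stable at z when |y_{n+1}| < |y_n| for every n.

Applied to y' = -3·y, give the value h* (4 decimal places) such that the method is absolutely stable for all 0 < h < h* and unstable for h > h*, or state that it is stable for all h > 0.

(-2.0000,0); λ=-3 ⇒ h* = 0.6667.

Set f=λy, z=hλ:
  order 1, 1-stage ⇒ R(z)=1+z
  (e.g. R(-0.96)=0.04000, |R|=0.04000)

Solve |R(x)|<1 on ℝ⁻.
x=-0.96: |R|=0.0400
|R(-1.9)|=0.9000 |R(-1.84)|=0.8400 |R(-1.18)|=0.1800
Bisect:
  x_lo=-2.3591 |R|=1.3591  x_hi=-0.2296 |R|=0.7704
  mid=-1.29436 |R|=0.29436 →hi
  mid=-1.82671 |R|=0.82671 →hi
  mid=-2.09289 |R|=1.09289 →lo
  mid=-1.95980 |R|=0.95980 →hi
  mid=-2.02635 |R|=1.02635 →lo
  mid=-1.99308 |R|=0.99308 →hi
  mid=-2.00971 |R|=1.00971 →lo
  mid=-2.00139 |R|=1.00139 →lo
  mid=-1.99723 |R|=0.99723 →hi
  ...
  [-2.00009,-1.99996] ⇒ x*=-2.0000
Stable set (-2.0000, 0).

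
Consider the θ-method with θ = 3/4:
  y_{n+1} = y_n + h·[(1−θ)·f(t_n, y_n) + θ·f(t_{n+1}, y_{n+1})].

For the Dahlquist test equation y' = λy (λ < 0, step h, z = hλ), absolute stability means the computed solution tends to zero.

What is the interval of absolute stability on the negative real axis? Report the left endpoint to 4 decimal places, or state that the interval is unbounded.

interval (−∞, 0).

On y'=λy, z=hλ:
  y_{n+1} = y_n + z·[1/4·y_n + 3/4·y_{n+1}] ⇒ (1 − 3/4z)y_{n+1} = (1 + 1/4z)y_n
  ⇒ R(z) = (1 + 1/4z)/(1 − 3/4z).

Find x<0 with |R(x)|<1.
x=-1.29: |R|=0.3443
x=-2: |R|=0.2000
x=-10: |R|=0.1765
x=-100: |R|=0.3158
θ=3/4≥1/2 ⇒ |1+1/4x|<|1−3/4x| ∀x<0 ⇒ interval (−∞,0).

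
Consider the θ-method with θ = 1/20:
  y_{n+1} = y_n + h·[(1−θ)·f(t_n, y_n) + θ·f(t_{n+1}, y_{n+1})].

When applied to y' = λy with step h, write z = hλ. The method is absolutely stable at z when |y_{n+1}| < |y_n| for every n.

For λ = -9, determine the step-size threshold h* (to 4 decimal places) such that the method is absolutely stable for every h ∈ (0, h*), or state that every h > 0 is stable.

(-2.2222,0); λ=-9 ⇒ h* = (20/9)/9 = 0.2469.

With y'=λy (z=hλ):
  y_{n+1} = y_n + z·[19/20·y_n + 1/20·y_{n+1}] ⇒ (1 − 1/20z)y_{n+1} = (1 + 19/20z)y_n
  so R(z) = (1 + 19/20z)/(1 − 1/20z).

Boundary: |R(x)|=1, x<0.
x=-0.78: |R|=0.2493
R=−1: 1+19/20x = −1+1/20x ⇒ -9/10x=2 ⇒ x=2/(-9/10)=-2.2222
Confirm numerically:
  x=-1.310: |R|=0.22947 <1
  x=-1.169: |R|=0.10445 <1
  x=-1.139: |R|=0.07763 <1
  x=-1.006: |R|=0.04218 <1
  x=-2.735: |R|=1.40598 >1
  x=-2.417: |R|=1.15640 >1
Stable set (-2.2222, 0).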